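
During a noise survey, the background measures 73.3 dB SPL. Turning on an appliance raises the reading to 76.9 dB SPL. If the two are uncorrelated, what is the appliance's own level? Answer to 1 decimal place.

74.4 dB SPL

Subtract intensities: L_src = 10·log₁₀(10^(L_total/10) − 10^(L_bg/10)).
L_src = 10·log₁₀(10^(76.9/10) − 10^(73.3/10)) = 10·log₁₀(27600000) = 74.4 dB SPL.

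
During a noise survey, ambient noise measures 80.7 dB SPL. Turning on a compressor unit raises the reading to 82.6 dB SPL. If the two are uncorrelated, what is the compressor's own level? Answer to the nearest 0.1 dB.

78.1 dB SPL

Subtract intensities: L_src = 10·log₁₀(10^(L_total/10) − 10^(L_bg/10)).
L_src = 10·log₁₀(10^(82.6/10) − 10^(80.7/10)) = 10·log₁₀(64480000) = 78.1 dB SPL.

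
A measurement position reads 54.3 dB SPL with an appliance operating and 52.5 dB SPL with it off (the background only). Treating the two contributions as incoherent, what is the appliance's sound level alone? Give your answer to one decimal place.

Background correction is a power subtraction:
L_src = 10·log₁₀(10^(54.3/10) − 10^(52.5/10)) = 10·log₁₀(91330) = 49.6 dB SPL.

49.6 dB SPL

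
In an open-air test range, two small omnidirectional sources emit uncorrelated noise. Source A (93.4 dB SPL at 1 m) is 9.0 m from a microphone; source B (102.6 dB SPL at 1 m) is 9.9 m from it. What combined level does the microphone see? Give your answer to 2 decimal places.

83.28 dB SPL

At the listener: L_A = 93.4 − 20·log₁₀(9.0) = 74.315 dB; L_B = 102.6 − 20·log₁₀(9.9) = 82.687 dB.
Combined: 10·log₁₀(10^(74.315/10)+10^(82.687/10)) = 83.28 dB SPL.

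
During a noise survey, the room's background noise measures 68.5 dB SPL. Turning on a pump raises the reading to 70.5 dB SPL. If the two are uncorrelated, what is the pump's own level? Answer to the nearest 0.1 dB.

66.2 dB SPL

Subtract intensities: L_src = 10·log₁₀(10^(L_total/10) − 10^(L_bg/10)).
L_src = 10·log₁₀(10^(70.5/10) − 10^(68.5/10)) = 10·log₁₀(4141000) = 66.2 dB SPL.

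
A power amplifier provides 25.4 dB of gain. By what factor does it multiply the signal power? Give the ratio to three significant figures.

347

Power ratio = 10^(dB/10).
10^(25.4/10) = 10^(2.540) = 347.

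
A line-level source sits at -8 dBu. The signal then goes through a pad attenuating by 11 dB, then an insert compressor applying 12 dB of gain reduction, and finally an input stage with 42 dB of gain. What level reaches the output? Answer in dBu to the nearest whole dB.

In dB, series stages simply add:
-8 − 11 − 12 + 42 = +11 dBu.

+11 dBu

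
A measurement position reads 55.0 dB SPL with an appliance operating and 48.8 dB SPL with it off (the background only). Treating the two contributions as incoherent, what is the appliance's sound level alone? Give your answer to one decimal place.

53.8 dB SPL

Remove the background by subtracting linear intensities:
L_src = 10·log₁₀(10^(55.0/10) − 10^(48.8/10)) = 10·log₁₀(240400) = 53.8 dB SPL.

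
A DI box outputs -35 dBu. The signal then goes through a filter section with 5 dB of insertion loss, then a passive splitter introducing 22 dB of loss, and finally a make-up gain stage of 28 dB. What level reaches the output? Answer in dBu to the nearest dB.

-34 dBu

In dB, series stages simply add:
-35 − 5 − 22 + 28 = -34 dBu.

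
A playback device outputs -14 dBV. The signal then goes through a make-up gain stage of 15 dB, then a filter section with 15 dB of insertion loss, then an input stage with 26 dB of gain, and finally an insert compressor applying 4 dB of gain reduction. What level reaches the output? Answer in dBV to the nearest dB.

Gain stages sum in dB:
-14 + 15 − 15 + 26 − 4 = +8 dBV.

+8 dBV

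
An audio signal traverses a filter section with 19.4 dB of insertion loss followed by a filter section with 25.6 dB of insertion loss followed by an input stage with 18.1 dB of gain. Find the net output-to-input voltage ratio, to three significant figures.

0.0452

Net gain = (−19.4) + (−25.6) + 18.1 = -26.9 dB.
Voltage ratio = 10^(-26.9/20) = 0.0452.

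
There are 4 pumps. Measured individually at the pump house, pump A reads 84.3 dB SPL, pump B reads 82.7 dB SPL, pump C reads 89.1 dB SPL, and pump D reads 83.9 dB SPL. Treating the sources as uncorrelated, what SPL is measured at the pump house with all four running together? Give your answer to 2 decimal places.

91.80 dB SPL

Incoherent sources sum as intensities:
L_total = 10·log₁₀(10^(84.3/10) + 10^(82.7/10) + 10^(89.1/10) + 10^(83.9/10)) = 10·log₁₀(1514000000) = 91.80 dB SPL.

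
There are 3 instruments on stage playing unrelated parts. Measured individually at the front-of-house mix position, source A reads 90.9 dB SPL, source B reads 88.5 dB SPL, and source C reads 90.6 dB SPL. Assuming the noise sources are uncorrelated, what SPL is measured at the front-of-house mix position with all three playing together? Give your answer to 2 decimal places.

94.89 dB SPL

Add the sources as powers (linear), then convert back to dB:
L_total = 10·log₁₀(10^(90.9/10) + 10^(88.5/10) + 10^(90.6/10)) = 10·log₁₀(3086000000) = 94.89 dB SPL.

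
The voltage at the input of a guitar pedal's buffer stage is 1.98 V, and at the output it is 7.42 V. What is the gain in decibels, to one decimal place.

11.5 dB

Voltage is an amplitude quantity, so gain = 20·log₁₀(V_out/V_in).
20·log₁₀(7.42/1.98) = 20·log₁₀(3.747) = 11.5 dB.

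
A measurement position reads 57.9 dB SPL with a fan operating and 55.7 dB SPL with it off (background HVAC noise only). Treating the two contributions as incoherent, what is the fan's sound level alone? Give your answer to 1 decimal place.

Subtract intensities: L_src = 10·log₁₀(10^(L_total/10) − 10^(L_bg/10)).
L_src = 10·log₁₀(10^(57.9/10) − 10^(55.7/10)) = 10·log₁₀(245100) = 53.9 dB SPL.

53.9 dB SPL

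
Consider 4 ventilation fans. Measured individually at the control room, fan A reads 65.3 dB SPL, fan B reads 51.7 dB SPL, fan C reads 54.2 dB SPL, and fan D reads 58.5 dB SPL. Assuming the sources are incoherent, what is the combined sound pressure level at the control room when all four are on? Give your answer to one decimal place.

66.5 dB SPL

Uncorrelated sources add in intensity (power), not in dB.
L_total = 10·log₁₀(10^(65.3/10) + 10^(51.7/10) + 10^(54.2/10) + 10^(58.5/10)) = 10·log₁₀(4507000) = 66.5 dB SPL.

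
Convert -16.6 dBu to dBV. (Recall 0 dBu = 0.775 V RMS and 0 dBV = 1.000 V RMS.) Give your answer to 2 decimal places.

The offset between the scales is 20·log₁₀(0.775/1.000) = −2.214 dB.
So dBV = -16.6 − 2.214 = -18.81 dBV.

-18.81 dBV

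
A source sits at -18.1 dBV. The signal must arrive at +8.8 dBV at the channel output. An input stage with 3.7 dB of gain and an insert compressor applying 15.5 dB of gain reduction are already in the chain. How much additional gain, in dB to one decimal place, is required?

The required make-up gain is the shortfall in the dB sum.
G = +8.8 − (-18.1) − 3.7 + 15.5 = 38.7 dB.

38.7 dB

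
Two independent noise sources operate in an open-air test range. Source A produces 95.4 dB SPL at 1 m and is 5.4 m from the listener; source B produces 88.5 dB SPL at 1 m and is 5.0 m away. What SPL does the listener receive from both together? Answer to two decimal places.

81.68 dB SPL

At the listener: L_A = 95.4 − 20·log₁₀(5.4) = 80.752 dB; L_B = 88.5 − 20·log₁₀(5.0) = 74.521 dB.
Combined: 10·log₁₀(10^(80.752/10)+10^(74.521/10)) = 81.68 dB SPL.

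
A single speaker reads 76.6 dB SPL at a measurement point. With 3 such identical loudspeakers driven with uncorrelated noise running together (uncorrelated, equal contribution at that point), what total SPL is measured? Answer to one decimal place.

3 equal incoherent sources raise the level by 10·log₁₀(3) = 4.77 dB.
L_total = 76.6 + 4.77 = 81.4 dB SPL.

81.4 dB SPL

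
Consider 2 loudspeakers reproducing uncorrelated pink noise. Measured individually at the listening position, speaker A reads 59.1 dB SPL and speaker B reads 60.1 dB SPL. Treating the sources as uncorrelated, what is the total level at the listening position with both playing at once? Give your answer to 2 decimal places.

62.64 dB SPL

Uncorrelated sources add in intensity (power), not in dB.
L_total = 10·log₁₀(10^(59.1/10) + 10^(60.1/10)) = 10·log₁₀(1836000) = 62.64 dB SPL.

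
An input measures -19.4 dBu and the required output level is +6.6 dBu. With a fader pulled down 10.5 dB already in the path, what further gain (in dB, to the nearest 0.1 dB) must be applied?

The required make-up gain is the shortfall in the dB sum.
G = +6.6 − (-19.4) + 10.5 = 36.5 dB.

36.5 dB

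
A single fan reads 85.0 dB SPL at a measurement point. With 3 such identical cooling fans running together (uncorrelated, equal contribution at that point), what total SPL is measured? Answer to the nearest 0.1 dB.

3 equal incoherent sources raise the level by 10·log₁₀(3) = 4.77 dB.
L_total = 85.0 + 4.77 = 89.8 dB SPL.

89.8 dB SPL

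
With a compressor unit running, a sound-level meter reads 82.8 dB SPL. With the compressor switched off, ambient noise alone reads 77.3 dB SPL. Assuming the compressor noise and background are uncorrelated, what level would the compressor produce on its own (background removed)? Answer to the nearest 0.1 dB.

Subtract intensities: L_src = 10·log₁₀(10^(L_total/10) − 10^(L_bg/10)).
L_src = 10·log₁₀(10^(82.8/10) − 10^(77.3/10)) = 10·log₁₀(136800000) = 81.4 dB SPL.

81.4 dB SPL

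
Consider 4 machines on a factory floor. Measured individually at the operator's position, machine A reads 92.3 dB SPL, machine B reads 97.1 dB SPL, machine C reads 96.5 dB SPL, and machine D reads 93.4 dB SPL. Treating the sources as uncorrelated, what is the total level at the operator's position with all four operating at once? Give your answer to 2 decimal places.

101.30 dB SPL

Uncorrelated sources add in intensity (power), not in dB.
L_total = 10·log₁₀(10^(92.3/10) + 10^(97.1/10) + 10^(96.5/10) + 10^(93.4/10)) = 10·log₁₀(13481000000) = 101.30 dB SPL.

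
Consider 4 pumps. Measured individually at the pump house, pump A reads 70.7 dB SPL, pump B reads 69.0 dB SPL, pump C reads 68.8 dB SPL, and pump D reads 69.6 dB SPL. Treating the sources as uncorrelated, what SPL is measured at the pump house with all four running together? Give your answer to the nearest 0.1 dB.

75.6 dB SPL

Uncorrelated sources add in intensity (power), not in dB.
L_total = 10·log₁₀(10^(70.7/10) + 10^(69.0/10) + 10^(68.8/10) + 10^(69.6/10)) = 10·log₁₀(36400000) = 75.6 dB SPL.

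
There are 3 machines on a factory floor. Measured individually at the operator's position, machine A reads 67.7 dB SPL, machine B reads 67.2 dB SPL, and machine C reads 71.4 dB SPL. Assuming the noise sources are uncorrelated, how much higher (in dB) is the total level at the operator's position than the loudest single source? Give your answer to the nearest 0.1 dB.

Add the sources as powers (linear), then convert back to dB:
L_total = 10·log₁₀(10^(67.7/10) + 10^(67.2/10) + 10^(71.4/10)) = 73.97 dB SPL.
Excess over the loudest (71.4 dB): 73.97 − 71.4 = 2.6 dB.

2.6 dB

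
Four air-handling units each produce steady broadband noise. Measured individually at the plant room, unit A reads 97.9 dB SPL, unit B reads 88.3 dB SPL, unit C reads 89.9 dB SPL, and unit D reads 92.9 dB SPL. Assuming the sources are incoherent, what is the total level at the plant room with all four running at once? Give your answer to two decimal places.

Add the sources as powers (linear), then convert back to dB:
L_total = 10·log₁₀(10^(97.9/10) + 10^(88.3/10) + 10^(89.9/10) + 10^(92.9/10)) = 10·log₁₀(9769000000) = 99.90 dB SPL.

99.90 dB SPL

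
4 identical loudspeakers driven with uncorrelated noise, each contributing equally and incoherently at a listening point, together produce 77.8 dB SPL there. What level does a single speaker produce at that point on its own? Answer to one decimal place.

71.8 dB SPL

4 equal incoherent sources add 10·log₁₀(4) = 6.02 dB over one source.
L_one = 77.8 − 6.02 = 71.8 dB SPL.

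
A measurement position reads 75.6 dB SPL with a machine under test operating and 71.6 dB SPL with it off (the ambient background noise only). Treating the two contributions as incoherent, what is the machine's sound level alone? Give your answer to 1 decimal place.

73.4 dB SPL

Subtract intensities: L_src = 10·log₁₀(10^(L_total/10) − 10^(L_bg/10)).
L_src = 10·log₁₀(10^(75.6/10) − 10^(71.6/10)) = 10·log₁₀(21850000) = 73.4 dB SPL.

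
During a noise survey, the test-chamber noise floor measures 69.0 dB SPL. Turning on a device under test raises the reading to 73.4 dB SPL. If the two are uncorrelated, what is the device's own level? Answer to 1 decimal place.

Subtract intensities: L_src = 10·log₁₀(10^(L_total/10) − 10^(L_bg/10)).
L_src = 10·log₁₀(10^(73.4/10) − 10^(69.0/10)) = 10·log₁₀(13930000) = 71.4 dB SPL.

71.4 dB SPL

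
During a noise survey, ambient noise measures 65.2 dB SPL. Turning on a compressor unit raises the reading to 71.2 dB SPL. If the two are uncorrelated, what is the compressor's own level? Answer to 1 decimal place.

69.9 dB SPL

Background correction is a power subtraction:
L_src = 10·log₁₀(10^(71.2/10) − 10^(65.2/10)) = 10·log₁₀(9871000) = 69.9 dB SPL.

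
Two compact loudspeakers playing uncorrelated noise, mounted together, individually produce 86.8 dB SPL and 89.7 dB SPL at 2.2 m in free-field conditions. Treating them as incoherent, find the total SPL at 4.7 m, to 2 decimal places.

Combined at 2.2 m: 10·log₁₀(10^(86.8/10)+10^(89.7/10)) = 91.498 dB SPL.
Then apply −20·log₁₀(4.7/2.2) = -6.594 dB → 84.90 dB SPL.

84.90 dB SPL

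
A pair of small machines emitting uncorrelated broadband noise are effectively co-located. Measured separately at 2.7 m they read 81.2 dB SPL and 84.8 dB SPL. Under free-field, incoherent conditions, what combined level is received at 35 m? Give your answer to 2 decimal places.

64.12 dB SPL

Combined at 2.7 m: 10·log₁₀(10^(81.2/10)+10^(84.8/10)) = 86.373 dB SPL.
Then apply −20·log₁₀(35/2.7) = -22.254 dB → 64.12 dB SPL.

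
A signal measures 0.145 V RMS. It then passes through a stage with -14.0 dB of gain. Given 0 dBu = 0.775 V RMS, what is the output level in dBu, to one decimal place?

Input level: 20·log₁₀(0.145/0.775) = -14.56 dBu.
Output: -14.56 − 14.0 = -28.6 dBu.

-28.6 dBu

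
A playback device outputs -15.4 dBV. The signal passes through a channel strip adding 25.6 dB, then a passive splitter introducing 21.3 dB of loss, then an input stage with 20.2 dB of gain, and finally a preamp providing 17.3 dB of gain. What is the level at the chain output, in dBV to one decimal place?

+26.4 dBV

Gain stages sum in dB:
-15.4 + 25.6 − 21.3 + 20.2 + 17.3 = +26.4 dBV.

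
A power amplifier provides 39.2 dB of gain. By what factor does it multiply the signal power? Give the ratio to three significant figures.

8320

Power ratio = 10^(dB/10).
10^(39.2/10) = 10^(3.920) = 8320.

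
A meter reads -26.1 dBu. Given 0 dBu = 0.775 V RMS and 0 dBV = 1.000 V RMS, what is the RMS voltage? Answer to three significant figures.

0.0384 V

V = 0.775 V × 10^(-26.1/20).
= 0.775 × 0.04955 = 0.0384 V.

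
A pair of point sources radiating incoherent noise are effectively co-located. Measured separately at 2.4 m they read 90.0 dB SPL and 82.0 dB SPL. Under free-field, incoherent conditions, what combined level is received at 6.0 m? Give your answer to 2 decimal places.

82.68 dB SPL

Combined at 2.4 m: 10·log₁₀(10^(90.0/10)+10^(82.0/10)) = 90.639 dB SPL.
Then apply −20·log₁₀(6.0/2.4) = -7.959 dB → 82.68 dB SPL.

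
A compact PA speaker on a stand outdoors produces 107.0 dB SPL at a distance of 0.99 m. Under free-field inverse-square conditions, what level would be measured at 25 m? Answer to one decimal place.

Free-field point source: level drops by 20·log₁₀ of the distance ratio.
ΔL = −20·log₁₀(25/0.99) = -28.05 dB, so L₂ = 107.0 + (-28.05) = 79.0 dB SPL.

79.0 dB SPL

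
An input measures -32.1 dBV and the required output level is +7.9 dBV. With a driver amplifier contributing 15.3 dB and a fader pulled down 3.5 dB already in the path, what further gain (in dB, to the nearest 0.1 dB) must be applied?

The required make-up gain is the shortfall in the dB sum.
G = +7.9 − (-32.1) − 15.3 + 3.5 = 28.2 dB.

28.2 dB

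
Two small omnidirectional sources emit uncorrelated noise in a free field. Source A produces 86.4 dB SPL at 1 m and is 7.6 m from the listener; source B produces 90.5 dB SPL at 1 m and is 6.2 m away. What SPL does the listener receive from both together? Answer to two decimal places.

At the listener: L_A = 86.4 − 20·log₁₀(7.6) = 68.784 dB; L_B = 90.5 − 20·log₁₀(6.2) = 74.652 dB.
Combined: 10·log₁₀(10^(68.784/10)+10^(74.652/10)) = 75.65 dB SPL.

75.65 dB SPL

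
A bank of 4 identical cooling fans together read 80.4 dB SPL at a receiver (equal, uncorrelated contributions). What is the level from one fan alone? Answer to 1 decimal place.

74.4 dB SPL

4 equal incoherent sources add 10·log₁₀(4) = 6.02 dB over one source.
L_one = 80.4 − 6.02 = 74.4 dB SPL.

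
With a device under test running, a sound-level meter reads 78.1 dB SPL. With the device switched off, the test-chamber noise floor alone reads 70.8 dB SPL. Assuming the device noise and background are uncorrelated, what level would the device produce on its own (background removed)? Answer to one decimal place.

77.2 dB SPL

Remove the background by subtracting linear intensities:
L_src = 10·log₁₀(10^(78.1/10) − 10^(70.8/10)) = 10·log₁₀(52540000) = 77.2 dB SPL.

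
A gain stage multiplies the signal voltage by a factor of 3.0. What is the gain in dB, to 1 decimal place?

For a voltage ratio, dB = 20·log₁₀(V₂/V₁).
20·log₁₀(3.0) = 9.5 dB.

9.5 dB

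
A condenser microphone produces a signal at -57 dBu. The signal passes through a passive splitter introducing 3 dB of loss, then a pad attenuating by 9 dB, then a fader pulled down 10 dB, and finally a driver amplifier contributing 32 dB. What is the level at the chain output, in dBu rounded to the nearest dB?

-47 dBu

Cascaded gains and losses add directly in dB.
-57 − 3 − 9 − 10 + 32 = -47 dBu.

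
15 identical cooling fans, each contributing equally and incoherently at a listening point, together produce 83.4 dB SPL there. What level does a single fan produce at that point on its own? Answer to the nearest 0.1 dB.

15 equal incoherent sources add 10·log₁₀(15) = 11.76 dB over one source.
L_one = 83.4 − 11.76 = 71.6 dB SPL.

71.6 dB SPL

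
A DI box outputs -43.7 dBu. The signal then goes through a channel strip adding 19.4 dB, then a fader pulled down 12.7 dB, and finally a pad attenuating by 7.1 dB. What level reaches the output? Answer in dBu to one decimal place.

Gain stages sum in dB:
-43.7 + 19.4 − 12.7 − 7.1 = -44.1 dBu.

-44.1 dBu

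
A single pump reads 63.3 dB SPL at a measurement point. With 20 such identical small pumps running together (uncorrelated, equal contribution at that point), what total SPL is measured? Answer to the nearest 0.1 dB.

76.3 dB SPL

20 equal incoherent sources raise the level by 10·log₁₀(20) = 13.01 dB.
L_total = 63.3 + 13.01 = 76.3 dB SPL.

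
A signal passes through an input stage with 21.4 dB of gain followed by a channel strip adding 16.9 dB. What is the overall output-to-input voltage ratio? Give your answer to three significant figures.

Net gain = 21.4 + 16.9 = 38.3 dB.
Voltage ratio = 10^(38.3/20) = 82.2.

82.2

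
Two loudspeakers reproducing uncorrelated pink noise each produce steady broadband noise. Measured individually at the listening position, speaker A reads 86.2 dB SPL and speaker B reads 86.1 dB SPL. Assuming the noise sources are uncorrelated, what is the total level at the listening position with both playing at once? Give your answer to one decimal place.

Add the sources as powers (linear), then convert back to dB:
L_total = 10·log₁₀(10^(86.2/10) + 10^(86.1/10)) = 10·log₁₀(824200000) = 89.2 dB SPL.

89.2 dB SPL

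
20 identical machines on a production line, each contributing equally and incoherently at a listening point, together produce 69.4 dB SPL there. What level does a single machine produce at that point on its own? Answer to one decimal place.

20 equal incoherent sources add 10·log₁₀(20) = 13.01 dB over one source.
L_one = 69.4 − 13.01 = 56.4 dB SPL.

56.4 dB SPL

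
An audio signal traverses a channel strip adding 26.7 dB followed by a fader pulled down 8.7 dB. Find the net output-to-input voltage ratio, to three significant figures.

7.94

Net gain = 26.7 + (−8.7) = 18.0 dB.
Voltage ratio = 10^(18.0/20) = 7.94.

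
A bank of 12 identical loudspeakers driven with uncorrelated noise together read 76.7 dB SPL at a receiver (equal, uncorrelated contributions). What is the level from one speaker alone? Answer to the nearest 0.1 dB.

65.9 dB SPL

12 equal incoherent sources add 10·log₁₀(12) = 10.79 dB over one source.
L_one = 76.7 − 10.79 = 65.9 dB SPL.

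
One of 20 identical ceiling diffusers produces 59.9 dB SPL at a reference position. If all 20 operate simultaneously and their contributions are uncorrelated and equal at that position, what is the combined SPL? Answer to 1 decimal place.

20 equal incoherent sources raise the level by 10·log₁₀(20) = 13.01 dB.
L_total = 59.9 + 13.01 = 72.9 dB SPL.

72.9 dB SPL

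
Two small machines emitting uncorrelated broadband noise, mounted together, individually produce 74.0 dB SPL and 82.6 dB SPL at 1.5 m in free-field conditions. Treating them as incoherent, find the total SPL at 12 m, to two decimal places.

65.10 dB SPL

Combined at 1.5 m: 10·log₁₀(10^(74.0/10)+10^(82.6/10)) = 83.162 dB SPL.
Then apply −20·log₁₀(12/1.5) = -18.062 dB → 65.10 dB SPL.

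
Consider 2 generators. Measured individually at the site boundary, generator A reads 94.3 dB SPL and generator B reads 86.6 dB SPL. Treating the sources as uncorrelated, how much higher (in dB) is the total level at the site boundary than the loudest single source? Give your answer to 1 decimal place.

Uncorrelated sources add in intensity (power), not in dB.
L_total = 10·log₁₀(10^(94.3/10) + 10^(86.6/10)) = 94.98 dB SPL.
Excess over the loudest (94.3 dB): 94.98 − 94.3 = 0.7 dB.

0.7 dB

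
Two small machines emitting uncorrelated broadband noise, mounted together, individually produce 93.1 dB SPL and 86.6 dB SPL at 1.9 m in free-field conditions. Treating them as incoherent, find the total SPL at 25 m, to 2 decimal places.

71.59 dB SPL

Combined at 1.9 m: 10·log₁₀(10^(93.1/10)+10^(86.6/10)) = 93.977 dB SPL.
Then apply −20·log₁₀(25/1.9) = -22.384 dB → 71.59 dB SPL.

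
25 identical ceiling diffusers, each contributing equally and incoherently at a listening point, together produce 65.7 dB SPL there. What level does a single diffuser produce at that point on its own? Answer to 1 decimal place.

51.7 dB SPL

25 equal incoherent sources add 10·log₁₀(25) = 13.98 dB over one source.
L_one = 65.7 − 13.98 = 51.7 dB SPL.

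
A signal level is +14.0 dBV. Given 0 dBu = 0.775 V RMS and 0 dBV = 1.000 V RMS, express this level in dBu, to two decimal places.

+16.21 dBu

The offset between the scales is 20·log₁₀(0.775/1.000) = −2.214 dB.
So dBu = +14.0 + 2.214 = +16.21 dBu.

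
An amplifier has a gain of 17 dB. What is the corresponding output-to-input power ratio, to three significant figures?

50.1

Power ratio = 10^(dB/10).
10^(17/10) = 10^(1.700) = 50.1.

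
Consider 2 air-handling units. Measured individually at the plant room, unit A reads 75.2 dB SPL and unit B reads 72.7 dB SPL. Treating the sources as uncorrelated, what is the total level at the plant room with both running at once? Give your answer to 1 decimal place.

77.1 dB SPL

Uncorrelated sources add in intensity (power), not in dB.
L_total = 10·log₁₀(10^(75.2/10) + 10^(72.7/10)) = 10·log₁₀(51730000) = 77.1 dB SPL.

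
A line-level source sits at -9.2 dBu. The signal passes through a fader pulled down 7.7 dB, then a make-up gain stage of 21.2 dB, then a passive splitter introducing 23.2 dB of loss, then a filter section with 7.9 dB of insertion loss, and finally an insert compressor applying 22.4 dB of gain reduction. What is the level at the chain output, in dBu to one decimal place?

Gain stages sum in dB:
-9.2 − 7.7 + 21.2 − 23.2 − 7.9 − 22.4 = -49.2 dBu.

-49.2 dBu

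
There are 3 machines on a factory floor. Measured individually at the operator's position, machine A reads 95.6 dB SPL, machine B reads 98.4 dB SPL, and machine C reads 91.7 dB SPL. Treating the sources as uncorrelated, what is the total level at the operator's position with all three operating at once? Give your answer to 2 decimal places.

Incoherent sources sum as intensities:
L_total = 10·log₁₀(10^(95.6/10) + 10^(98.4/10) + 10^(91.7/10)) = 10·log₁₀(12028000000) = 100.80 dB SPL.

100.80 dB SPL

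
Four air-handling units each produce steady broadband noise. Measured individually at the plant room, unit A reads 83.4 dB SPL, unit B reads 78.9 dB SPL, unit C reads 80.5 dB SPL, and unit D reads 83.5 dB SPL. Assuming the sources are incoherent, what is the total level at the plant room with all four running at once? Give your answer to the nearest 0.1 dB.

Add the sources as powers (linear), then convert back to dB:
L_total = 10·log₁₀(10^(83.4/10) + 10^(78.9/10) + 10^(80.5/10) + 10^(83.5/10)) = 10·log₁₀(632500000) = 88.0 dB SPL.

88.0 dB SPL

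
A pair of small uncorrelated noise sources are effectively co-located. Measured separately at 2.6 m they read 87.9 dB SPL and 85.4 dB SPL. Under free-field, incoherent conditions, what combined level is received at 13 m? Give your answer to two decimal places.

Combined at 2.6 m: 10·log₁₀(10^(87.9/10)+10^(85.4/10)) = 89.838 dB SPL.
Then apply −20·log₁₀(13/2.6) = -13.979 dB → 75.86 dB SPL.

75.86 dB SPL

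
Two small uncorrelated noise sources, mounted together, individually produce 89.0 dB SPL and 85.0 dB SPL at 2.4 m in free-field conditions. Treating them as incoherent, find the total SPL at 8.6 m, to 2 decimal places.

79.37 dB SPL

Combined at 2.4 m: 10·log₁₀(10^(89.0/10)+10^(85.0/10)) = 90.455 dB SPL.
Then apply −20·log₁₀(8.6/2.4) = -11.086 dB → 79.37 dB SPL.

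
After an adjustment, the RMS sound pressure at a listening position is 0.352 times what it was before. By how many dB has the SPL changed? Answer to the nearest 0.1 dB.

-9.1 dB

Sound pressure is an amplitude quantity: ΔL = 20·log₁₀(p₂/p₁).
20·log₁₀(0.352) = -9.1 dB.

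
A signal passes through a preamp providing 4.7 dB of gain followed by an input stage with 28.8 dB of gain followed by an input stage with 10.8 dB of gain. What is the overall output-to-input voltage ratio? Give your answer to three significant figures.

Net gain = 4.7 + 28.8 + 10.8 = 44.3 dB.
Voltage ratio = 10^(44.3/20) = 164.

164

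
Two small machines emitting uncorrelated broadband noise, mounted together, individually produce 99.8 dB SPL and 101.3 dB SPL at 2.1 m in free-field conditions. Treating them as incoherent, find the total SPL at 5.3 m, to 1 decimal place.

Combined at 2.1 m: 10·log₁₀(10^(99.8/10)+10^(101.3/10)) = 103.62 dB SPL.
Then apply −20·log₁₀(5.3/2.1) = -8.04 dB → 95.6 dB SPL.

95.6 dB SPL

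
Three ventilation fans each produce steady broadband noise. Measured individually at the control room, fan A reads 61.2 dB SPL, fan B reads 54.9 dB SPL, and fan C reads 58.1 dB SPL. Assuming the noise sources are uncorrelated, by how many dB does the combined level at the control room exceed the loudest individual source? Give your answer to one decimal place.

2.4 dB

Incoherent sources sum as intensities:
L_total = 10·log₁₀(10^(61.2/10) + 10^(54.9/10) + 10^(58.1/10)) = 63.57 dB SPL.
Excess over the loudest (61.2 dB): 63.57 − 61.2 = 2.4 dB.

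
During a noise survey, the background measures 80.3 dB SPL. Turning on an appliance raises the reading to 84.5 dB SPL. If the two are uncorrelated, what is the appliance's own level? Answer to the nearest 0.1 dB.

82.4 dB SPL

Remove the background by subtracting linear intensities:
L_src = 10·log₁₀(10^(84.5/10) − 10^(80.3/10)) = 10·log₁₀(174700000) = 82.4 dB SPL.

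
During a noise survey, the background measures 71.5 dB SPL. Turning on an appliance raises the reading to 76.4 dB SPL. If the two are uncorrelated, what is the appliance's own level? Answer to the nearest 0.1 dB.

Remove the background by subtracting linear intensities:
L_src = 10·log₁₀(10^(76.4/10) − 10^(71.5/10)) = 10·log₁₀(29530000) = 74.7 dB SPL.

74.7 dB SPL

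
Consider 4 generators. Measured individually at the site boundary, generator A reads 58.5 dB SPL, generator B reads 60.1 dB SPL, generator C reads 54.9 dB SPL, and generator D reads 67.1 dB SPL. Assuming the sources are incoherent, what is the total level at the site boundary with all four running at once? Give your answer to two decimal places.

Uncorrelated sources add in intensity (power), not in dB.
L_total = 10·log₁₀(10^(58.5/10) + 10^(60.1/10) + 10^(54.9/10) + 10^(67.1/10)) = 10·log₁₀(7169000) = 68.55 dB SPL.

68.55 dB SPL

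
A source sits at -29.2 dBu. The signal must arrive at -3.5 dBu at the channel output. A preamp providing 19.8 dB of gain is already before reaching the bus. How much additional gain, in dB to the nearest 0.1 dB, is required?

5.9 dB

The required make-up gain is the shortfall in the dB sum.
G = -3.5 − (-29.2) − 19.8 = 5.9 dB.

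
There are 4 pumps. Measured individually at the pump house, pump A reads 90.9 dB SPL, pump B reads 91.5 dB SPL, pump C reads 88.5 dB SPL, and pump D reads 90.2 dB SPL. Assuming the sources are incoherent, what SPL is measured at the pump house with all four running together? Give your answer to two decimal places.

Incoherent sources sum as intensities:
L_total = 10·log₁₀(10^(90.9/10) + 10^(91.5/10) + 10^(88.5/10) + 10^(90.2/10)) = 10·log₁₀(4398000000) = 96.43 dB SPL.

96.43 dB SPL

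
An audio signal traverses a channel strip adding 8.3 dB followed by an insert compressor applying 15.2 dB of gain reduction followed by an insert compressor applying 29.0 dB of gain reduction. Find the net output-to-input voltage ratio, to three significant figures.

Net gain = 8.3 + (−15.2) + (−29.0) = -35.9 dB.
Voltage ratio = 10^(-35.9/20) = 0.0160.

0.0160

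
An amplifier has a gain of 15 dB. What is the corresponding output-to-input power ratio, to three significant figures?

31.6

Power ratio = 10^(dB/10).
10^(15/10) = 10^(1.500) = 31.6.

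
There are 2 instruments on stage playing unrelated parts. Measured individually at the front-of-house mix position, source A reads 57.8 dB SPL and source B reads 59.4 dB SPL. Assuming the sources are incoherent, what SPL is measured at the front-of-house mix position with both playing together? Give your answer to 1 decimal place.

61.7 dB SPL

Incoherent sources sum as intensities:
L_total = 10·log₁₀(10^(57.8/10) + 10^(59.4/10)) = 10·log₁₀(1474000) = 61.7 dB SPL.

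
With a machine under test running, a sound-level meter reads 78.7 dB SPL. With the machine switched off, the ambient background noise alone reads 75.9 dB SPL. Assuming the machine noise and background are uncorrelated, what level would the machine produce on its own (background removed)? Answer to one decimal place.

Remove the background by subtracting linear intensities:
L_src = 10·log₁₀(10^(78.7/10) − 10^(75.9/10)) = 10·log₁₀(35230000) = 75.5 dB SPL.

75.5 dB SPL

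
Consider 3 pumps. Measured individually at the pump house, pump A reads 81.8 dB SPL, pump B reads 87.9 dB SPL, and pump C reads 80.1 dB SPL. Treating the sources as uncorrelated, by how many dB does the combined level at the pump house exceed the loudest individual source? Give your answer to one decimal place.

1.5 dB

Incoherent sources sum as intensities:
L_total = 10·log₁₀(10^(81.8/10) + 10^(87.9/10) + 10^(80.1/10)) = 89.40 dB SPL.
Excess over the loudest (87.9 dB): 89.40 − 87.9 = 1.5 dB.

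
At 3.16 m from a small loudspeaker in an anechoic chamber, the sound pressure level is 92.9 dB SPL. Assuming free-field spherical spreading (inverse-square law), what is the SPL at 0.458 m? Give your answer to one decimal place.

109.7 dB SPL

Inverse-square spreading gives ΔL = −20·log₁₀(d₂/d₁).
ΔL = −20·log₁₀(0.458/3.16) = 16.78 dB, so L₂ = 92.9 + (16.78) = 109.7 dB SPL.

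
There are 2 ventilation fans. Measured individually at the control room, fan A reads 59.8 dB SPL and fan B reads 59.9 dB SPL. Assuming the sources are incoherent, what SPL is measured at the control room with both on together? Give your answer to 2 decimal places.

Uncorrelated sources add in intensity (power), not in dB.
L_total = 10·log₁₀(10^(59.8/10) + 10^(59.9/10)) = 10·log₁₀(1932000) = 62.86 dB SPL.

62.86 dB SPL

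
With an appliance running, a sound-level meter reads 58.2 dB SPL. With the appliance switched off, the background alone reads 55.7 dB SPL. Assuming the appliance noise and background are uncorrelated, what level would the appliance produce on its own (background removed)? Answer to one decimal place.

Subtract intensities: L_src = 10·log₁₀(10^(L_total/10) − 10^(L_bg/10)).
L_src = 10·log₁₀(10^(58.2/10) − 10^(55.7/10)) = 10·log₁₀(289200) = 54.6 dB SPL.

54.6 dB SPL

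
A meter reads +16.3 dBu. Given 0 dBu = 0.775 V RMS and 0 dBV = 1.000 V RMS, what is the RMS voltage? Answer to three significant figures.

5.06 V

V = 0.775 V × 10^(+16.3/20).
= 0.775 × 6.531 = 5.06 V.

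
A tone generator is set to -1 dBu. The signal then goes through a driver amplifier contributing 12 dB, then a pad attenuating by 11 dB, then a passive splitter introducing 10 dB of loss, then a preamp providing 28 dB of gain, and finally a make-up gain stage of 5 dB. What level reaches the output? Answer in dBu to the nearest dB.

Cascaded gains and losses add directly in dB.
-1 + 12 − 11 − 10 + 28 + 5 = +23 dBu.

+23 dBu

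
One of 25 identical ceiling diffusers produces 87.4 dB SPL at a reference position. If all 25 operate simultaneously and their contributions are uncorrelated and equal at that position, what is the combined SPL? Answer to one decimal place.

25 equal incoherent sources raise the level by 10·log₁₀(25) = 13.98 dB.
L_total = 87.4 + 13.98 = 101.4 dB SPL.

101.4 dB SPL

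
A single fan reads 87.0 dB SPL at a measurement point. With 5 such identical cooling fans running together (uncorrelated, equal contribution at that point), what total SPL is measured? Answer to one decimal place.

94.0 dB SPL

5 equal incoherent sources raise the level by 10·log₁₀(5) = 6.99 dB.
L_total = 87.0 + 6.99 = 94.0 dB SPL.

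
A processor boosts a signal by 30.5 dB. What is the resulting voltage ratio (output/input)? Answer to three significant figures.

33.5

Voltage ratio = 10^(dB/20).
10^(30.5/20) = 10^(1.525) = 33.5.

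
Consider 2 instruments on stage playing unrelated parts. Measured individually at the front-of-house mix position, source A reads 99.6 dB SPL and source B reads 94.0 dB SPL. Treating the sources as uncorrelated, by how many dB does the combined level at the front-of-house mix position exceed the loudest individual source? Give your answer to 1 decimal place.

1.1 dB

Add the sources as powers (linear), then convert back to dB:
L_total = 10·log₁₀(10^(99.6/10) + 10^(94.0/10)) = 100.66 dB SPL.
Excess over the loudest (99.6 dB): 100.66 − 99.6 = 1.1 dB.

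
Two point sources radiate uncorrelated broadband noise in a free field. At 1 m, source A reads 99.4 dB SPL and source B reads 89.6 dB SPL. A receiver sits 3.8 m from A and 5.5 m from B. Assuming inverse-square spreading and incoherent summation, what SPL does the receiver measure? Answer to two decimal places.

88.02 dB SPL

At the listener: L_A = 99.4 − 20·log₁₀(3.8) = 87.804 dB; L_B = 89.6 − 20·log₁₀(5.5) = 74.793 dB.
Combined: 10·log₁₀(10^(87.804/10)+10^(74.793/10)) = 88.02 dB SPL.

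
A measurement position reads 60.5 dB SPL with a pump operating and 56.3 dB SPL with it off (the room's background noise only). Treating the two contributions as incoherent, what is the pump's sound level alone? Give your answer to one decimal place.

58.4 dB SPL

Subtract intensities: L_src = 10·log₁₀(10^(L_total/10) − 10^(L_bg/10)).
L_src = 10·log₁₀(10^(60.5/10) − 10^(56.3/10)) = 10·log₁₀(695400) = 58.4 dB SPL.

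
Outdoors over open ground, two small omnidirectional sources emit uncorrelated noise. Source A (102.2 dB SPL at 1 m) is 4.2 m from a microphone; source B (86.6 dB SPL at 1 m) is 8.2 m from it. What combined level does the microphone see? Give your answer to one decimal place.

89.8 dB SPL

At the listener: L_A = 102.2 − 20·log₁₀(4.2) = 89.74 dB; L_B = 86.6 − 20·log₁₀(8.2) = 68.32 dB.
Combined: 10·log₁₀(10^(89.74/10)+10^(68.32/10)) = 89.8 dB SPL.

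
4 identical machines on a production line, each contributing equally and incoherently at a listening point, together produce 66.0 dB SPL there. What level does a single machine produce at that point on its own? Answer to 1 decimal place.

60.0 dB SPL

4 equal incoherent sources add 10·log₁₀(4) = 6.02 dB over one source.
L_one = 66.0 − 6.02 = 60.0 dB SPL.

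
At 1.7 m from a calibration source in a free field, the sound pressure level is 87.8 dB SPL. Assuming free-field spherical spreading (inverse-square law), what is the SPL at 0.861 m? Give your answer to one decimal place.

93.7 dB SPL

For a point source in a free field, ΔL = −20·log₁₀(d₂/d₁).
ΔL = −20·log₁₀(0.861/1.7) = 5.91 dB, so L₂ = 87.8 + (5.91) = 93.7 dB SPL.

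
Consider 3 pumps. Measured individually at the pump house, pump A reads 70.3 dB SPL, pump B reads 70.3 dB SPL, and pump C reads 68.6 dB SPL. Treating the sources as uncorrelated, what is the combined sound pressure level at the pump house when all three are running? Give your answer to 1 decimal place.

74.6 dB SPL

Incoherent sources sum as intensities:
L_total = 10·log₁₀(10^(70.3/10) + 10^(70.3/10) + 10^(68.6/10)) = 10·log₁₀(28670000) = 74.6 dB SPL.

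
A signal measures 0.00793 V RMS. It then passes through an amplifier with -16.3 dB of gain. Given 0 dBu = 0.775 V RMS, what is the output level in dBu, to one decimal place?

-56.1 dBu

Input level: 20·log₁₀(0.00793/0.775) = -39.80 dBu.
Output: -39.80 − 16.3 = -56.1 dBu.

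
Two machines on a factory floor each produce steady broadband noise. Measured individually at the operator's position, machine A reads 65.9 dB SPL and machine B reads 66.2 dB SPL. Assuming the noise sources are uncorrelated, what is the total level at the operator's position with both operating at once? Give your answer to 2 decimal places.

69.06 dB SPL

Incoherent sources sum as intensities:
L_total = 10·log₁₀(10^(65.9/10) + 10^(66.2/10)) = 10·log₁₀(8059000) = 69.06 dB SPL.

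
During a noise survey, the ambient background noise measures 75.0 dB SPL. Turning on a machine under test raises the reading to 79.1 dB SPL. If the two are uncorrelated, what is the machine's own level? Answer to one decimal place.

Background correction is a power subtraction:
L_src = 10·log₁₀(10^(79.1/10) − 10^(75.0/10)) = 10·log₁₀(49660000) = 77.0 dB SPL.

77.0 dB SPL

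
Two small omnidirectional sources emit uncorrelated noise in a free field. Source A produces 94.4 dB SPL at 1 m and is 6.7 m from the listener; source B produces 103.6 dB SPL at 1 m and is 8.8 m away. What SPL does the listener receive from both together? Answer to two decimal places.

At the listener: L_A = 94.4 − 20·log₁₀(6.7) = 77.879 dB; L_B = 103.6 − 20·log₁₀(8.8) = 84.710 dB.
Combined: 10·log₁₀(10^(77.879/10)+10^(84.710/10)) = 85.53 dB SPL.

85.53 dB SPL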